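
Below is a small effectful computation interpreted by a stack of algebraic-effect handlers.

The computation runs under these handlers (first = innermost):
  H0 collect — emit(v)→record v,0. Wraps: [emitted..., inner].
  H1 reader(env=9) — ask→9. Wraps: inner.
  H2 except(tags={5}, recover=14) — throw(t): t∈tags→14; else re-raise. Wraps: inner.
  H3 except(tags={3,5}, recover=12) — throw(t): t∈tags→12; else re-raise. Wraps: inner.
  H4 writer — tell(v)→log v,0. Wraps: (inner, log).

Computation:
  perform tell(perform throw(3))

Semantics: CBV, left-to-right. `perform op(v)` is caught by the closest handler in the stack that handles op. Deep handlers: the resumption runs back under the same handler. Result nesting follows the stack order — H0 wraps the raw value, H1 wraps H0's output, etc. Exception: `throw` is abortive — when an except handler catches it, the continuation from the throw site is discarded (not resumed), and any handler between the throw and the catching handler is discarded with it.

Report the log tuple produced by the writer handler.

Working:
throw(3) @ H2 re-raised
throw(3) @ H3 caught ⇒ 12
H4 returns (12, ())
= (12, ())

Answer: ()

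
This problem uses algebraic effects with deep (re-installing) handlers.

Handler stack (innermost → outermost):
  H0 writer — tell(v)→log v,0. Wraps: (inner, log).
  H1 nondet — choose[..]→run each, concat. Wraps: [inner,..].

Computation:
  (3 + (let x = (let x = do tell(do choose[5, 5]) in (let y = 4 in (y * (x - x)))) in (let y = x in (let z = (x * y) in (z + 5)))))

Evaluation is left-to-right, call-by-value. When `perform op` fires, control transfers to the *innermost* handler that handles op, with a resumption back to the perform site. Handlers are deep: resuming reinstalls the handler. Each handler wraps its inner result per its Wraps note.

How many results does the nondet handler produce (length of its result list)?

Answer: 2

Working:
choose[5, 5] @ H1
  branch[0] choose=5:
    tell(5) @ H0 ⇒ log+=5
    H0 returns (8, (5))
    H1 returns [(8, (5))]
  branch[1] choose=5:
    tell(5) @ H0 ⇒ log+=5
    H0 returns (8, (5))
    H1 returns [(8, (5))]
= [(8, (5)), (8, (5))]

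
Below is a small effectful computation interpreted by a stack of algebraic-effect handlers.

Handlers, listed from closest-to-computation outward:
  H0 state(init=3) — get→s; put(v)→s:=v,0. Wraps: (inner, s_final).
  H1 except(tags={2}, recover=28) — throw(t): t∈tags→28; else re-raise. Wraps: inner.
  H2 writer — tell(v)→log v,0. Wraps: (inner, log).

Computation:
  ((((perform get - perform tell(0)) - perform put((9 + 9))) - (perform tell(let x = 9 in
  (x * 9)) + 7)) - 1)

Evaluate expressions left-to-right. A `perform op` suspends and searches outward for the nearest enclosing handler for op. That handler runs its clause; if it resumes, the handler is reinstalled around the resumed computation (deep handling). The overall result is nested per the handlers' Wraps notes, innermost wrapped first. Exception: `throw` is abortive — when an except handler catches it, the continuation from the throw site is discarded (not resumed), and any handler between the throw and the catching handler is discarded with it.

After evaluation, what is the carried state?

Evaluation trace:
get @ H0 ⇒ 3
tell(0) @ H2 ⇒ log+=0
put(18) @ H0 ⇒ s:=18
tell(81) @ H2 ⇒ log+=81
H0 returns (-5, 18)
H1 returns (-5, 18)
H2 returns ((-5, 18), (0, 81))
= ((-5, 18), (0, 81))

Answer: 18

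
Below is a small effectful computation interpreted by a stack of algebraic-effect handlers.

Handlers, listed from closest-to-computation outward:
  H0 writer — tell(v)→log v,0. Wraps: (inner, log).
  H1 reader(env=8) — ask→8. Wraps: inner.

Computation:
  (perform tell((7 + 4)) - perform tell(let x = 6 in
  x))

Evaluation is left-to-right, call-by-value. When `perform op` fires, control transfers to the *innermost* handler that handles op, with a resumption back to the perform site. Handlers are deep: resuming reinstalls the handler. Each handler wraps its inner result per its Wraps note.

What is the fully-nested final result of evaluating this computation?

Step-by-step:
tell(11) @ H0 ⇒ log+=11
tell(6) @ H0 ⇒ log+=6
H0 returns (0, (11, 6))
H1 returns (0, (11, 6))
= (0, (11, 6))

Answer: (0, (11, 6))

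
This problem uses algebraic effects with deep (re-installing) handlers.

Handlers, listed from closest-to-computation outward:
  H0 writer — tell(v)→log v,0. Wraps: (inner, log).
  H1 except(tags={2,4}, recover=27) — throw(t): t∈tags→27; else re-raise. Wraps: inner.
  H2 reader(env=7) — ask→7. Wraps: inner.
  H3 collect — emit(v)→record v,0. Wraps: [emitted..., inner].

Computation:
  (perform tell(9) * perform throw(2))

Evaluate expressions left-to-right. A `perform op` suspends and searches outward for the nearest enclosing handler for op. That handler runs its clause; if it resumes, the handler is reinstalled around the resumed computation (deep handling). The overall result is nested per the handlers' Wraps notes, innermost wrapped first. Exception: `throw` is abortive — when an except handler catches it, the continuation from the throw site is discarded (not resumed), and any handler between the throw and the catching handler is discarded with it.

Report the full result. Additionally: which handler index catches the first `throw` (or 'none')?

Answer: [27] ; first throw caught by: H1

Evaluation trace:
tell(9) @ H0 ⇒ log+=9
throw(2) @ H1 caught ⇒ 27
H2 returns 27
H3 returns [27]
= [27]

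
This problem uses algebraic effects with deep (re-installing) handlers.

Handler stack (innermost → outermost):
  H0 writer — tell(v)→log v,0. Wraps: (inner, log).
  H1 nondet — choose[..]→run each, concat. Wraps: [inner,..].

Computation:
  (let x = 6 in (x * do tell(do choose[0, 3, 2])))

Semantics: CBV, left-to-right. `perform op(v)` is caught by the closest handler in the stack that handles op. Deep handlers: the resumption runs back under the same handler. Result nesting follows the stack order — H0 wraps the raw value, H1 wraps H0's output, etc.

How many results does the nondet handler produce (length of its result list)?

Answer: 3

Evaluation trace:
choose[0, 3, 2] @ H1
  branch[0] choose=0:
    tell(0) @ H0 ⇒ log+=0
    H0 returns (0, (0))
    H1 returns [(0, (0))]
  branch[1] choose=3:
    tell(3) @ H0 ⇒ log+=3
    H0 returns (0, (3))
    H1 returns [(0, (3))]
  branch[2] choose=2:
    tell(2) @ H0 ⇒ log+=2
    H0 returns (0, (2))
    H1 returns [(0, (2))]
= [(0, (0)), (0, (3)), (0, (2))]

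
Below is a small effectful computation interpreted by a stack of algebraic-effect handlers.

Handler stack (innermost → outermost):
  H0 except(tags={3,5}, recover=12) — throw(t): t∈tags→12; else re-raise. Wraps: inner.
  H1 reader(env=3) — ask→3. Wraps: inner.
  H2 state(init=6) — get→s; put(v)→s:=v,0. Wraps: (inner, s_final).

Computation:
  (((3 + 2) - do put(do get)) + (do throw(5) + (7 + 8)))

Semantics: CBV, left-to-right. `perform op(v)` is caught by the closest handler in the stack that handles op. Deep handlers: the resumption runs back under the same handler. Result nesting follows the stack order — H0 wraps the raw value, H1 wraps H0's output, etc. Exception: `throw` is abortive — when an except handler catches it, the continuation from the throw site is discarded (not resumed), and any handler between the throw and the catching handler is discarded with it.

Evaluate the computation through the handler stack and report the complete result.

Answer: (12, 6)

Working:
get @ H2 ⇒ 6
put(6) @ H2 ⇒ s:=6
throw(5) @ H0 caught ⇒ 12
H1 returns 12
H2 returns (12, 6)
= (12, 6)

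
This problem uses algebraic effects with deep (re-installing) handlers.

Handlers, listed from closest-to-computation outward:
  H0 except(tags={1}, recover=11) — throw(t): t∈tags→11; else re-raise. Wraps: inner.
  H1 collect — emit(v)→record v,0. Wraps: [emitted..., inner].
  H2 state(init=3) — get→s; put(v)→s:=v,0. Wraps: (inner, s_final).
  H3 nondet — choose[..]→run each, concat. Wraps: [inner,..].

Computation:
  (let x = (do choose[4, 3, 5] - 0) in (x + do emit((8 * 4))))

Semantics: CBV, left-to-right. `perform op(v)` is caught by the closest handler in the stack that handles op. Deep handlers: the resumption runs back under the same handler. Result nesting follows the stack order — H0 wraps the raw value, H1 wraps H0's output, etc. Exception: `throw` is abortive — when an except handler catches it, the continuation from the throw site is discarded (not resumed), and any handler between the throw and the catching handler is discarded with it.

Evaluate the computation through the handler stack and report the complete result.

Working:
choose[4, 3, 5] @ H3
  branch[0] choose=4:
    emit(32) @ H1 ⇒ out+=32
    H0 returns 4
    H1 returns [32, 4]
    H2 returns ([32, 4], 3)
    H3 returns [([32, 4], 3)]
  branch[1] choose=3:
    emit(32) @ H1 ⇒ out+=32
    H0 returns 3
    H1 returns [32, 3]
    H2 returns ([32, 3], 3)
    H3 returns [([32, 3], 3)]
  branch[2] choose=5:
    emit(32) @ H1 ⇒ out+=32
    H0 returns 5
    H1 returns [32, 5]
    H2 returns ([32, 5], 3)
    H3 returns [([32, 5], 3)]
= [([32, 4], 3), ([32, 3], 3), ([32, 5], 3)]

Answer: [([32, 4], 3), ([32, 3], 3), ([32, 5], 3)]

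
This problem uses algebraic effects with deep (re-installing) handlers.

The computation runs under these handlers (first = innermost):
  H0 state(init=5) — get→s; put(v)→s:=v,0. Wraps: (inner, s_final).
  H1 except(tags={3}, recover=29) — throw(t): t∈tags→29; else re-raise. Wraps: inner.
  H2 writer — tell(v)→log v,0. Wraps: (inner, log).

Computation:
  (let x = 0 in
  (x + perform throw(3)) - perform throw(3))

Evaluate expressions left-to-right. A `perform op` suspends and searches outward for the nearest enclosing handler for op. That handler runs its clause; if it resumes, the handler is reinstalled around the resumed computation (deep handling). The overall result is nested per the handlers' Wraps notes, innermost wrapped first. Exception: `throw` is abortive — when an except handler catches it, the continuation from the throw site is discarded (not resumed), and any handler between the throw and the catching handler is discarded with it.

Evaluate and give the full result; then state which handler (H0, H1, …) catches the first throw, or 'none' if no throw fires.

Answer: (29, ()) ; first throw caught by: H1

Evaluation trace:
throw(3) @ H1 caught ⇒ 29
H2 returns (29, ())
= (29, ())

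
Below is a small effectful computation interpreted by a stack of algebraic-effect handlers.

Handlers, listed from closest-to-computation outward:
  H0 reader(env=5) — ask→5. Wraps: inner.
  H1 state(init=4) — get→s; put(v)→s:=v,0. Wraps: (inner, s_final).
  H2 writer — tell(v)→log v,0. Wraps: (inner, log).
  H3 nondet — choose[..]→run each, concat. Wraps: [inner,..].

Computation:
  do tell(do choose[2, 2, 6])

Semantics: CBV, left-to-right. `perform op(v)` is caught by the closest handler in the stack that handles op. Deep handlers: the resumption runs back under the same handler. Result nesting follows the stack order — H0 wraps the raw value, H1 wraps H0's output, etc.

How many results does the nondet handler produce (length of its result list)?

Answer: 3

Step-by-step:
choose[2, 2, 6] @ H3
  branch[0] choose=2:
    tell(2) @ H2 ⇒ log+=2
    H0 returns 0
    H1 returns (0, 4)
    H2 returns ((0, 4), (2))
    H3 returns [((0, 4), (2))]
  branch[1] choose=2:
    tell(2) @ H2 ⇒ log+=2
    H0 returns 0
    H1 returns (0, 4)
    H2 returns ((0, 4), (2))
    H3 returns [((0, 4), (2))]
  branch[2] choose=6:
    tell(6) @ H2 ⇒ log+=6
    H0 returns 0
    H1 returns (0, 4)
    H2 returns ((0, 4), (6))
    H3 returns [((0, 4), (6))]
= [((0, 4), (2)), ((0, 4), (2)), ((0, 4), (6))]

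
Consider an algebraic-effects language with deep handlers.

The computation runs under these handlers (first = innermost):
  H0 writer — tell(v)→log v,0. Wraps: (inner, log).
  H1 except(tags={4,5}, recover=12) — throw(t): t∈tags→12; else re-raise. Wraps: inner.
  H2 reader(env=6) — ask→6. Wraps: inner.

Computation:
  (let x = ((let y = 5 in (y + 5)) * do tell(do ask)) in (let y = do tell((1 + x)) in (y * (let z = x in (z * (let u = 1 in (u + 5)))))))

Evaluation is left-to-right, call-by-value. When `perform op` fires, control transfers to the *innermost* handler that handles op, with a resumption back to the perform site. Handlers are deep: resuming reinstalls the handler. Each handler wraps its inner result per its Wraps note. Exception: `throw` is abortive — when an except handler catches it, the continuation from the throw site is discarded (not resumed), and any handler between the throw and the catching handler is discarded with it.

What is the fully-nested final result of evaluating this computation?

Answer: (0, (6, 1))

Working:
ask @ H2 ⇒ 6
tell(6) @ H0 ⇒ log+=6
tell(1) @ H0 ⇒ log+=1
H0 returns (0, (6, 1))
H1 returns (0, (6, 1))
H2 returns (0, (6, 1))
= (0, (6, 1))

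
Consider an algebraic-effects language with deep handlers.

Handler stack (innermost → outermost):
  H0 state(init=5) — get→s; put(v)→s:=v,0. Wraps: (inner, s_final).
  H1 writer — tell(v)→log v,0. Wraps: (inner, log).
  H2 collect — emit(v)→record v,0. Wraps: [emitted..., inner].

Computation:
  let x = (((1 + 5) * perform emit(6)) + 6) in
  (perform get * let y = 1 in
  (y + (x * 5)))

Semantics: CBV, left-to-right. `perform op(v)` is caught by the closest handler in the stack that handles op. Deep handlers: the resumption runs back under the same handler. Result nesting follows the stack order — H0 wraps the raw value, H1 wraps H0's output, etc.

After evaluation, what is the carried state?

Answer: 5

Evaluation trace:
emit(6) @ H2 ⇒ out+=6
get @ H0 ⇒ 5
H0 returns (155, 5)
H1 returns ((155, 5), ())
H2 returns [6, ((155, 5), ())]
= [6, ((155, 5), ())]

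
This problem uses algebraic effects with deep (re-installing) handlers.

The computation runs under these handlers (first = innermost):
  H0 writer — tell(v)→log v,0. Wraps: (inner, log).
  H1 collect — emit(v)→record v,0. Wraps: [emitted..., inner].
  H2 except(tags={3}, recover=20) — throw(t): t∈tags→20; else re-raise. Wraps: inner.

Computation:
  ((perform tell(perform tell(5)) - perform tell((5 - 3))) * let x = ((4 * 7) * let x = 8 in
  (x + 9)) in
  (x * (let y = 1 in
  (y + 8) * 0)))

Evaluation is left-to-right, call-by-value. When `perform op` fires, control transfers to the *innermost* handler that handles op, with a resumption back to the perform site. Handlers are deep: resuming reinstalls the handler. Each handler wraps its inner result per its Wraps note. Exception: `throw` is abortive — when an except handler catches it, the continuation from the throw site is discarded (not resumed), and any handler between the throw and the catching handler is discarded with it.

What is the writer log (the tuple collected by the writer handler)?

Evaluation trace:
tell(5) @ H0 ⇒ log+=5
tell(0) @ H0 ⇒ log+=0
tell(2) @ H0 ⇒ log+=2
H0 returns (0, (5, 0, 2))
H1 returns [(0, (5, 0, 2))]
H2 returns [(0, (5, 0, 2))]
= [(0, (5, 0, 2))]

Answer: (5, 0, 2)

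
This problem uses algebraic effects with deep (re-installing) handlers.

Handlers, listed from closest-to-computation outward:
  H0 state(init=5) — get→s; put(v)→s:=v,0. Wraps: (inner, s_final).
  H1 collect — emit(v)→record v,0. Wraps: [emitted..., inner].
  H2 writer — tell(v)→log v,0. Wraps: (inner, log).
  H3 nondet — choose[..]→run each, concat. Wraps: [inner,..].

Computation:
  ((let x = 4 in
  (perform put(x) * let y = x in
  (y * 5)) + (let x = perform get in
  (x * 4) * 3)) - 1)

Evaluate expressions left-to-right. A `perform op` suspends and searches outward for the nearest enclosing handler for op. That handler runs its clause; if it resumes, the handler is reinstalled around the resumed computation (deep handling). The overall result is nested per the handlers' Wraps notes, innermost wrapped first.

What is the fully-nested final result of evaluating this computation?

Evaluation trace:
put(4) @ H0 ⇒ s:=4
get @ H0 ⇒ 4
H0 returns (47, 4)
H1 returns [(47, 4)]
H2 returns ([(47, 4)], ())
H3 returns [([(47, 4)], ())]
= [([(47, 4)], ())]

Answer: [([(47, 4)], ())]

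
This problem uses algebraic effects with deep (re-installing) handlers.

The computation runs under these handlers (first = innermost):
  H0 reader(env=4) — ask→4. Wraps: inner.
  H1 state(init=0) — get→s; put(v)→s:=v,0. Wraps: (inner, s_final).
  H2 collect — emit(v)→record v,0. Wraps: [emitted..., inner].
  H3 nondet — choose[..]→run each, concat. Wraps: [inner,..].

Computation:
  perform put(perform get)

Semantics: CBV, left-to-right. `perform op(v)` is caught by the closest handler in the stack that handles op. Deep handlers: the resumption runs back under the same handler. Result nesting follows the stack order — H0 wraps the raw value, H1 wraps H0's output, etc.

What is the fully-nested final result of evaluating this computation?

Answer: [[(0, 0)]]

Step-by-step:
get @ H1 ⇒ 0
put(0) @ H1 ⇒ s:=0
H0 returns 0
H1 returns (0, 0)
H2 returns [(0, 0)]
H3 returns [[(0, 0)]]
= [[(0, 0)]]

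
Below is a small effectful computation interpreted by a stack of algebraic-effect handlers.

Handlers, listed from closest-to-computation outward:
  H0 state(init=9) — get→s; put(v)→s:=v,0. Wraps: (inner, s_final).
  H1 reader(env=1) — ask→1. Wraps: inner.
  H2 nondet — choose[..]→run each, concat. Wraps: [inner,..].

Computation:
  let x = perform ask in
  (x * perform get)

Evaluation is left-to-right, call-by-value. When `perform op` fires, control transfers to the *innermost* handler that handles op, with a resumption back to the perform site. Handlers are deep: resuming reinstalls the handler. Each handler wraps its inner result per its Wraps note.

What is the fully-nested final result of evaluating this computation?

Answer: [(9, 9)]

Step-by-step:
ask @ H1 ⇒ 1
get @ H0 ⇒ 9
H0 returns (9, 9)
H1 returns (9, 9)
H2 returns [(9, 9)]
= [(9, 9)]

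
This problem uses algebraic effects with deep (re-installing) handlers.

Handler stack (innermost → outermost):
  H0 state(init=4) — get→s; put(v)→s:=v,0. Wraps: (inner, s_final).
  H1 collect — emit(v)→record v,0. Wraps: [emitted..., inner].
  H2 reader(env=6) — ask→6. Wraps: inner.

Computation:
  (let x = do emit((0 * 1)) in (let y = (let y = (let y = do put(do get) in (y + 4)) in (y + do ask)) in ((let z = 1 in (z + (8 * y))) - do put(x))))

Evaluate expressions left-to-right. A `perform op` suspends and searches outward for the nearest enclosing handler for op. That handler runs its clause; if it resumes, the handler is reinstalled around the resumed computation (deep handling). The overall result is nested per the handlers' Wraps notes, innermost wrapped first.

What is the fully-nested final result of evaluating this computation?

Answer: [0, (81, 0)]

Step-by-step:
emit(0) @ H1 ⇒ out+=0
get @ H0 ⇒ 4
put(4) @ H0 ⇒ s:=4
ask @ H2 ⇒ 6
put(0) @ H0 ⇒ s:=0
H0 returns (81, 0)
H1 returns [0, (81, 0)]
H2 returns [0, (81, 0)]
= [0, (81, 0)]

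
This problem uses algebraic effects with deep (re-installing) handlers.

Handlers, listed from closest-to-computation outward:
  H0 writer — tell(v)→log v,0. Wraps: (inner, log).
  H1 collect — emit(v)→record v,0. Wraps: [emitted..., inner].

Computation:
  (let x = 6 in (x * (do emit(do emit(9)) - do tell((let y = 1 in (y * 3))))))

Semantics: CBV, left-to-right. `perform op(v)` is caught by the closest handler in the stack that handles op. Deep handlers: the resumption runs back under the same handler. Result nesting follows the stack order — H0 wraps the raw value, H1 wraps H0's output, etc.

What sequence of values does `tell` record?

Step-by-step:
emit(9) @ H1 ⇒ out+=9
emit(0) @ H1 ⇒ out+=0
tell(3) @ H0 ⇒ log+=3
H0 returns (0, (3))
H1 returns [9, 0, (0, (3))]
= [9, 0, (0, (3))]

Answer: (3)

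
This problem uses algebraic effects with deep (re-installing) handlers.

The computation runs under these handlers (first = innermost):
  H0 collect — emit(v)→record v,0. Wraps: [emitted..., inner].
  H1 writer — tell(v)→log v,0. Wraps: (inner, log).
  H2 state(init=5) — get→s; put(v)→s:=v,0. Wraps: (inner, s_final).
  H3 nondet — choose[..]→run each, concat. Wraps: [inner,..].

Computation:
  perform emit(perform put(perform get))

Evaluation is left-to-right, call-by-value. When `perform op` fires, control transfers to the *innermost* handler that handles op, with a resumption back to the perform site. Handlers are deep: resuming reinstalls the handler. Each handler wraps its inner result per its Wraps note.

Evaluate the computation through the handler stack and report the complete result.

Working:
get @ H2 ⇒ 5
put(5) @ H2 ⇒ s:=5
emit(0) @ H0 ⇒ out+=0
H0 returns [0, 0]
H1 returns ([0, 0], ())
H2 returns (([0, 0], ()), 5)
H3 returns [(([0, 0], ()), 5)]
= [(([0, 0], ()), 5)]

Answer: [(([0, 0], ()), 5)]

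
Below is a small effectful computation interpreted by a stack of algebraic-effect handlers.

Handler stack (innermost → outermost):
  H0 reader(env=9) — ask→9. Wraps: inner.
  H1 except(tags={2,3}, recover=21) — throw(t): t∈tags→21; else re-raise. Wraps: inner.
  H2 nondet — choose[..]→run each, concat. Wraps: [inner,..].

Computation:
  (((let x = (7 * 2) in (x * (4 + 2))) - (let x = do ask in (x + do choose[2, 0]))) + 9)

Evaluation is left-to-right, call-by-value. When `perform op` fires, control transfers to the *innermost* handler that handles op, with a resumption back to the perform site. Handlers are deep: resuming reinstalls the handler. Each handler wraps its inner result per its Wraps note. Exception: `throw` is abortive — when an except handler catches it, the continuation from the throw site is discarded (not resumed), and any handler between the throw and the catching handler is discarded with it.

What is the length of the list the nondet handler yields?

Step-by-step:
ask @ H0 ⇒ 9
choose[2, 0] @ H2
  branch[0] choose=2:
    H0 returns 82
    H1 returns 82
    H2 returns [82]
  branch[1] choose=0:
    H0 returns 84
    H1 returns 84
    H2 returns [84]
= [82, 84]

Answer: 2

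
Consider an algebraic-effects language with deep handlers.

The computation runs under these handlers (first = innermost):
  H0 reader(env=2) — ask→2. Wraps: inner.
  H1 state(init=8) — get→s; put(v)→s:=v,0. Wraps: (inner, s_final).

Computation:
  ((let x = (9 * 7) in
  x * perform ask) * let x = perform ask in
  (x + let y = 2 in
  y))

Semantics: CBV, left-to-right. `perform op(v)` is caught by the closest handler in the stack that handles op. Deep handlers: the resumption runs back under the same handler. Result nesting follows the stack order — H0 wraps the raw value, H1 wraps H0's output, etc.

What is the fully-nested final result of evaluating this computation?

Evaluation trace:
ask @ H0 ⇒ 2
ask @ H0 ⇒ 2
H0 returns 504
H1 returns (504, 8)
= (504, 8)

Answer: (504, 8)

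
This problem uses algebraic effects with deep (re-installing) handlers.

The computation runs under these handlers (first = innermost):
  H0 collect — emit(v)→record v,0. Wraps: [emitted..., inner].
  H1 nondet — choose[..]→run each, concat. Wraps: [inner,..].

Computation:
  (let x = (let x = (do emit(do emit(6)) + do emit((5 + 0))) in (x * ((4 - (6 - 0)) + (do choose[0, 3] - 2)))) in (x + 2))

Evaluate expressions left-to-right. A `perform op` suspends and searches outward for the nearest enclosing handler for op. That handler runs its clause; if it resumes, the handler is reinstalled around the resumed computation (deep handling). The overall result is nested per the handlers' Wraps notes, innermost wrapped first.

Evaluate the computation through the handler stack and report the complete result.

Answer: [[6, 0, 5, 2], [6, 0, 5, 2]]

Step-by-step:
emit(6) @ H0 ⇒ out+=6
emit(0) @ H0 ⇒ out+=0
emit(5) @ H0 ⇒ out+=5
choose[0, 3] @ H1
  branch[0] choose=0:
    H0 returns [6, 0, 5, 2]
    H1 returns [[6, 0, 5, 2]]
  branch[1] choose=3:
    H0 returns [6, 0, 5, 2]
    H1 returns [[6, 0, 5, 2]]
= [[6, 0, 5, 2], [6, 0, 5, 2]]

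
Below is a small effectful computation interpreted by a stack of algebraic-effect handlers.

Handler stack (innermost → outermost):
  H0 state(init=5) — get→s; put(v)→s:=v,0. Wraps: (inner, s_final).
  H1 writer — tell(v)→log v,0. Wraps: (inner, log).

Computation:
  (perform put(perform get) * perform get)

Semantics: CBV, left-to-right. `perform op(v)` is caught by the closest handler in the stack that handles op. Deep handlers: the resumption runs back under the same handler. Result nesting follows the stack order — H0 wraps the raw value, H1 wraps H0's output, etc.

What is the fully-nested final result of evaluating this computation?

Answer: ((0, 5), ())

Evaluation trace:
get @ H0 ⇒ 5
put(5) @ H0 ⇒ s:=5
get @ H0 ⇒ 5
H0 returns (0, 5)
H1 returns ((0, 5), ())
= ((0, 5), ())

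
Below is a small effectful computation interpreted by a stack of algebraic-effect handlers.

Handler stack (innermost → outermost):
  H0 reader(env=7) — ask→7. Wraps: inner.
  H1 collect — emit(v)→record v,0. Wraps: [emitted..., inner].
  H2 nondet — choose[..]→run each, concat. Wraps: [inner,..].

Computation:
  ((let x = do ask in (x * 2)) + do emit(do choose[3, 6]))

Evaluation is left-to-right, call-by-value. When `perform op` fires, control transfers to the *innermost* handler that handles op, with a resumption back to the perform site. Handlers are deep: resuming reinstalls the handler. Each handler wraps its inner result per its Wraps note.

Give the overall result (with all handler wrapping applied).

Working:
ask @ H0 ⇒ 7
choose[3, 6] @ H2
  branch[0] choose=3:
    emit(3) @ H1 ⇒ out+=3
    H0 returns 14
    H1 returns [3, 14]
    H2 returns [[3, 14]]
  branch[1] choose=6:
    emit(6) @ H1 ⇒ out+=6
    H0 returns 14
    H1 returns [6, 14]
    H2 returns [[6, 14]]
= [[3, 14], [6, 14]]

Answer: [[3, 14], [6, 14]]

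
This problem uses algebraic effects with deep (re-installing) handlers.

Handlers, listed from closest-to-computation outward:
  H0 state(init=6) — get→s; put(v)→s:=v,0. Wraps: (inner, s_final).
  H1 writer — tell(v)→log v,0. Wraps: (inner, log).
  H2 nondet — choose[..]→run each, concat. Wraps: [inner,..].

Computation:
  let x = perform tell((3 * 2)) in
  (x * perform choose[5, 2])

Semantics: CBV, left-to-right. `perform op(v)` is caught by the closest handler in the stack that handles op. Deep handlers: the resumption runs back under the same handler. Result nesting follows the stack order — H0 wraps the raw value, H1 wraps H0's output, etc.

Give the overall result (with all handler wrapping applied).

Step-by-step:
tell(6) @ H1 ⇒ log+=6
choose[5, 2] @ H2
  branch[0] choose=5:
    H0 returns (0, 6)
    H1 returns ((0, 6), (6))
    H2 returns [((0, 6), (6))]
  branch[1] choose=2:
    H0 returns (0, 6)
    H1 returns ((0, 6), (6))
    H2 returns [((0, 6), (6))]
= [((0, 6), (6)), ((0, 6), (6))]

Answer: [((0, 6), (6)), ((0, 6), (6))]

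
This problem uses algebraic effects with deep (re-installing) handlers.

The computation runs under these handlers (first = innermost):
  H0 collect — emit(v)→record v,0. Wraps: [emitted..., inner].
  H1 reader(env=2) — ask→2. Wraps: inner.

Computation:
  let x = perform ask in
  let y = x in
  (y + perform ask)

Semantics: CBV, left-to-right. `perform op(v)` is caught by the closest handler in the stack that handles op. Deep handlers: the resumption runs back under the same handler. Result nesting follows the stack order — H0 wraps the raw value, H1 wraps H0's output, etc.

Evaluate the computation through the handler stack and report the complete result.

Evaluation trace:
ask @ H1 ⇒ 2
ask @ H1 ⇒ 2
H0 returns [4]
H1 returns [4]
= [4]

Answer: [4]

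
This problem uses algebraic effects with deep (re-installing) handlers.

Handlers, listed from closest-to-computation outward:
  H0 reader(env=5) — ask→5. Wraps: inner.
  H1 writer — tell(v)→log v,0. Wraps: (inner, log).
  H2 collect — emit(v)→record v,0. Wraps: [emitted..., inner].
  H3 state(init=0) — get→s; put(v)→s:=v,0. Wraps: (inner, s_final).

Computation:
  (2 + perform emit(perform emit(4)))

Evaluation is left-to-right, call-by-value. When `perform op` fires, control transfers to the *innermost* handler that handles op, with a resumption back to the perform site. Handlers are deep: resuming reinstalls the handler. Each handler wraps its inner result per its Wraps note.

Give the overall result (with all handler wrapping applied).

Step-by-step:
emit(4) @ H2 ⇒ out+=4
emit(0) @ H2 ⇒ out+=0
H0 returns 2
H1 returns (2, ())
H2 returns [4, 0, (2, ())]
H3 returns ([4, 0, (2, ())], 0)
= ([4, 0, (2, ())], 0)

Answer: ([4, 0, (2, ())], 0)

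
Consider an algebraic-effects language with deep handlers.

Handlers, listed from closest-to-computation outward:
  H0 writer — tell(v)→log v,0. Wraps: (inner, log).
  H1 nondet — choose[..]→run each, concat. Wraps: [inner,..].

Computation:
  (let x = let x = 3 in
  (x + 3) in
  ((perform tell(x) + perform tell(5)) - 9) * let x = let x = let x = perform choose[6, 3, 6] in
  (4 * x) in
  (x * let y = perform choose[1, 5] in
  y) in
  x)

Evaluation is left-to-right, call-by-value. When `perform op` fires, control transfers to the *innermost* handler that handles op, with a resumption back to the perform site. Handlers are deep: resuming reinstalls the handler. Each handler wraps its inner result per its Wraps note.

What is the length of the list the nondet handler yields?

Answer: 6

Evaluation trace:
tell(6) @ H0 ⇒ log+=6
tell(5) @ H0 ⇒ log+=5
choose[6, 3, 6] @ H1
  branch[0] choose=6:
    choose[1, 5] @ H1
      branch[0] choose=1:
        H0 returns (-216, (6, 5))
        H1 returns [(-216, (6, 5))]
      branch[1] choose=5:
        H0 returns (-1080, (6, 5))
        H1 returns [(-1080, (6, 5))]
  branch[1] choose=3:
    choose[1, 5] @ H1
      branch[0] choose=1:
        H0 returns (-108, (6, 5))
        H1 returns [(-108, (6, 5))]
      branch[1] choose=5:
        H0 returns (-540, (6, 5))
        H1 returns [(-540, (6, 5))]
  branch[2] choose=6:
    choose[1, 5] @ H1
      branch[0] choose=1:
        H0 returns (-216, (6, 5))
        H1 returns [(-216, (6, 5))]
      branch[1] choose=5:
        H0 returns (-1080, (6, 5))
        H1 returns [(-1080, (6, 5))]
= [(-216, (6, 5)), (-1080, (6, 5)), (-108, (6, 5)), (-540, (6, 5)), (-216, (6, 5)), (-1080, (6, 5))]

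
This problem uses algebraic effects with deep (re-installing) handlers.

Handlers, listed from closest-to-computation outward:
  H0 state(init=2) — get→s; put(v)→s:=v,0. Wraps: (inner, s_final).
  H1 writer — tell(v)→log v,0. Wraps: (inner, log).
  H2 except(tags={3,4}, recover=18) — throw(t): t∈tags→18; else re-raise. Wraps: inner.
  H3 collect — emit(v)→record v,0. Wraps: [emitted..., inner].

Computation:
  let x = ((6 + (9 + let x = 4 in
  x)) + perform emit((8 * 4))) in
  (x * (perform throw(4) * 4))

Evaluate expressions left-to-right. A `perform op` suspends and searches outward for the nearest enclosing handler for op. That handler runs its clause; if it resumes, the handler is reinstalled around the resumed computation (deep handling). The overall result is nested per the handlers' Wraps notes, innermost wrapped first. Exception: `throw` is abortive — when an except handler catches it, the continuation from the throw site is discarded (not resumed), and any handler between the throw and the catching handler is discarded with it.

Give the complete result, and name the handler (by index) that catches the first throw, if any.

Step-by-step:
emit(32) @ H3 ⇒ out+=32
throw(4) @ H2 caught ⇒ 18
H3 returns [32, 18]
= [32, 18]

Answer: [32, 18] ; first throw caught by: H2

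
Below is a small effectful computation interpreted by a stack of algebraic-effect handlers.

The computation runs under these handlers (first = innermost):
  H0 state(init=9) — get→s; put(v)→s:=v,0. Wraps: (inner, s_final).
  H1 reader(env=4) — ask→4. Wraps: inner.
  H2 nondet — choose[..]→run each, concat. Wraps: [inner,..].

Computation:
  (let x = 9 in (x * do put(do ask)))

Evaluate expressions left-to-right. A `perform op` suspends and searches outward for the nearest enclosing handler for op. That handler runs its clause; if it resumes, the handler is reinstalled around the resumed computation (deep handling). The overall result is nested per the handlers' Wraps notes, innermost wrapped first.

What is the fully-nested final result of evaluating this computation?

Answer: [(0, 4)]

Step-by-step:
ask @ H1 ⇒ 4
put(4) @ H0 ⇒ s:=4
H0 returns (0, 4)
H1 returns (0, 4)
H2 returns [(0, 4)]
= [(0, 4)]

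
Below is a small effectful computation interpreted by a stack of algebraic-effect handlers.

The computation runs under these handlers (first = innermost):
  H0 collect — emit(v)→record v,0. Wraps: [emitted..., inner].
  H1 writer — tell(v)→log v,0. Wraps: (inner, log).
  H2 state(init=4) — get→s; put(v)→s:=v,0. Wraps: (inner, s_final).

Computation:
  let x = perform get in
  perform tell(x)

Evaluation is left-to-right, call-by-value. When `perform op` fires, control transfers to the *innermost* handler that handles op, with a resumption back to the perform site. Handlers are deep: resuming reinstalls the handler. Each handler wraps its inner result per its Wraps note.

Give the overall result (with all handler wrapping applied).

Evaluation trace:
get @ H2 ⇒ 4
tell(4) @ H1 ⇒ log+=4
H0 returns [0]
H1 returns ([0], (4))
H2 returns (([0], (4)), 4)
= (([0], (4)), 4)

Answer: (([0], (4)), 4)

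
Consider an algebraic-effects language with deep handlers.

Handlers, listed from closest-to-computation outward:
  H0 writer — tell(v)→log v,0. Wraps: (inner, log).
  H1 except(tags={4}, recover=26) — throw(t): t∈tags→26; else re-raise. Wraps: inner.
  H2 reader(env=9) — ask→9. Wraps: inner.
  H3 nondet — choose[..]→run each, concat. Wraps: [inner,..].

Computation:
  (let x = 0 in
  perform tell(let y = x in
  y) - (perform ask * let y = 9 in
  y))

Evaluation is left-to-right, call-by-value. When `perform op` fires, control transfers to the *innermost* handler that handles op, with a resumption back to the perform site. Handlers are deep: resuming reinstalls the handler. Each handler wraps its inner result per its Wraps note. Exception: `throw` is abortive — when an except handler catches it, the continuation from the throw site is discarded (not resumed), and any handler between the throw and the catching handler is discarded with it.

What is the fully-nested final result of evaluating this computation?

Evaluation trace:
tell(0) @ H0 ⇒ log+=0
ask @ H2 ⇒ 9
H0 returns (-81, (0))
H1 returns (-81, (0))
H2 returns (-81, (0))
H3 returns [(-81, (0))]
= [(-81, (0))]

Answer: [(-81, (0))]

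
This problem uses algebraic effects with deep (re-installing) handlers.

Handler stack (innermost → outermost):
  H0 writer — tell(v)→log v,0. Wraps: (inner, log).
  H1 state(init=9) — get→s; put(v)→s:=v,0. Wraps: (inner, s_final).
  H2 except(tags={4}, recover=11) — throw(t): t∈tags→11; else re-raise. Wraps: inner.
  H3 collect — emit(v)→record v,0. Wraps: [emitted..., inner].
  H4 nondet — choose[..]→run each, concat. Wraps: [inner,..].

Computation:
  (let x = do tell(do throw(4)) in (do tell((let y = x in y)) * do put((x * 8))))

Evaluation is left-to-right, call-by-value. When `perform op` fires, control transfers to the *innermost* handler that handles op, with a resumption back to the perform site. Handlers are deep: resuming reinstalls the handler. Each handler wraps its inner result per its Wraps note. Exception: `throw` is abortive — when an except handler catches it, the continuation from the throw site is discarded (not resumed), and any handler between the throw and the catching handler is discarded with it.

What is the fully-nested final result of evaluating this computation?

Step-by-step:
throw(4) @ H2 caught ⇒ 11
H3 returns [11]
H4 returns [[11]]
= [[11]]

Answer: [[11]]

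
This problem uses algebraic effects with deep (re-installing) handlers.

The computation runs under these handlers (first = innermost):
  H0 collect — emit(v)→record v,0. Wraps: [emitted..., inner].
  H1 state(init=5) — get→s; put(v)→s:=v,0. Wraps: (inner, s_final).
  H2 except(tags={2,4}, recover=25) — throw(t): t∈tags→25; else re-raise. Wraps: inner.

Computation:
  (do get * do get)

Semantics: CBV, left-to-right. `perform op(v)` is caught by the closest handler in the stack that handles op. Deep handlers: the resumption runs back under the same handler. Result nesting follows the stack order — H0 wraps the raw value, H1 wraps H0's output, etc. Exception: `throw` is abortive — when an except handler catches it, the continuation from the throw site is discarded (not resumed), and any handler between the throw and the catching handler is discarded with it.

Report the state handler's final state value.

Answer: 5

Step-by-step:
get @ H1 ⇒ 5
get @ H1 ⇒ 5
H0 returns [25]
H1 returns ([25], 5)
H2 returns ([25], 5)
= ([25], 5)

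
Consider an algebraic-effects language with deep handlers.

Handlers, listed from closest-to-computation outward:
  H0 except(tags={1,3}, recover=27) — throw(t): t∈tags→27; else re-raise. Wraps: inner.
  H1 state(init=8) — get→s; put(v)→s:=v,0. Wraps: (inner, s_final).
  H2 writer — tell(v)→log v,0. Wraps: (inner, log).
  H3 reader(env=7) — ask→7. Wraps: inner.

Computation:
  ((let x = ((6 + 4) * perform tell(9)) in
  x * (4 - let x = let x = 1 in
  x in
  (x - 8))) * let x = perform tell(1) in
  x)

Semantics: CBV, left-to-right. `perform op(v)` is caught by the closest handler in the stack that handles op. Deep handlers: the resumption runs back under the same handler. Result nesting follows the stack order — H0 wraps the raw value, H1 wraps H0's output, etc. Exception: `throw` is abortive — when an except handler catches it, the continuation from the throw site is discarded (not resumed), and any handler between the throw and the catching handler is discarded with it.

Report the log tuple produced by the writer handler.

Answer: (9, 1)

Working:
tell(9) @ H2 ⇒ log+=9
tell(1) @ H2 ⇒ log+=1
H0 returns 0
H1 returns (0, 8)
H2 returns ((0, 8), (9, 1))
H3 returns ((0, 8), (9, 1))
= ((0, 8), (9, 1))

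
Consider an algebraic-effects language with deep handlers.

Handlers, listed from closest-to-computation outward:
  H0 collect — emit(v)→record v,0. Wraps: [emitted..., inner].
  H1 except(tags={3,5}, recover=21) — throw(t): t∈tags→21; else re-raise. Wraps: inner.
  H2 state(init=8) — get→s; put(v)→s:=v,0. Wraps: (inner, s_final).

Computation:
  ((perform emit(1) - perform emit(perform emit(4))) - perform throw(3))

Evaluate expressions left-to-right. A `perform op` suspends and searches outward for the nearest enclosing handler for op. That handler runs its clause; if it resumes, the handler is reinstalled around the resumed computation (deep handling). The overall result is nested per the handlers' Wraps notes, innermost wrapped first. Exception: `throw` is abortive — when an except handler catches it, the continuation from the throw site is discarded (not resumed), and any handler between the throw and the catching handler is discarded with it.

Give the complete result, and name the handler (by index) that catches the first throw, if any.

Answer: (21, 8) ; first throw caught by: H1

Step-by-step:
emit(1) @ H0 ⇒ out+=1
emit(4) @ H0 ⇒ out+=4
emit(0) @ H0 ⇒ out+=0
throw(3) @ H1 caught ⇒ 21
H2 returns (21, 8)
= (21, 8)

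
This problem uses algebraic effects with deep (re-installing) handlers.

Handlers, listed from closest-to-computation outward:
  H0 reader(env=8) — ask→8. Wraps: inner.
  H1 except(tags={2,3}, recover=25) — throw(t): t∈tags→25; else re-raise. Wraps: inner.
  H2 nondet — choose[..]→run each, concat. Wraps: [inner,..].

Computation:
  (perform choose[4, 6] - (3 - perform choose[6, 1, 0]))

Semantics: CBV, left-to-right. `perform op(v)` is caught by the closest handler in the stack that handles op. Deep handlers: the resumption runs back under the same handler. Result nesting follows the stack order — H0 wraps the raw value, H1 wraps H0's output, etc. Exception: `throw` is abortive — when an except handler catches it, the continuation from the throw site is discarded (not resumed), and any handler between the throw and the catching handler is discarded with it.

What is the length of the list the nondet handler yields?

Working:
choose[4, 6] @ H2
  branch[0] choose=4:
    choose[6, 1, 0] @ H2
      branch[0] choose=6:
        H0 returns 7
        H1 returns 7
        H2 returns [7]
      branch[1] choose=1:
        H0 returns 2
        H1 returns 2
        H2 returns [2]
      branch[2] choose=0:
        H0 returns 1
        H1 returns 1
        H2 returns [1]
  branch[1] choose=6:
    choose[6, 1, 0] @ H2
      branch[0] choose=6:
        H0 returns 9
        H1 returns 9
        H2 returns [9]
      branch[1] choose=1:
        H0 returns 4
        H1 returns 4
        H2 returns [4]
      branch[2] choose=0:
        H0 returns 3
        H1 returns 3
        H2 returns [3]
= [7, 2, 1, 9, 4, 3]

Answer: 6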